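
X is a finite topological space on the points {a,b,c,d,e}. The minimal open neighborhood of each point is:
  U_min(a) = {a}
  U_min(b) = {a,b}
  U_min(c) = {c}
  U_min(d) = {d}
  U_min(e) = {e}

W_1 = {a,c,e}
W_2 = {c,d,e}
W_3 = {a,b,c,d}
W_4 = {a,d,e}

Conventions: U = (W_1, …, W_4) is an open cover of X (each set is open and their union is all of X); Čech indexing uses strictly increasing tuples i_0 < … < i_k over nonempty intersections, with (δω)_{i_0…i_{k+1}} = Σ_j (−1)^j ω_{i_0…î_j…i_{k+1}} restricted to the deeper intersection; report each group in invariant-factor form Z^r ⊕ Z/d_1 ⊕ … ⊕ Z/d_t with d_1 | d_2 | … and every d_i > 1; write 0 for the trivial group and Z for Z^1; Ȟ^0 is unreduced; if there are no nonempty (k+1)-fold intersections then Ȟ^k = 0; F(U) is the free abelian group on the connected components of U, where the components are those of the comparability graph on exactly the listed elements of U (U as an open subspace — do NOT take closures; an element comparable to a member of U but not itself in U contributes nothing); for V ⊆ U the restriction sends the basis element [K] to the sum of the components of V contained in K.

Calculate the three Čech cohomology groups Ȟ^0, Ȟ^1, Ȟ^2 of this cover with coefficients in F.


Ȟ^0(U;F) ≅ Z^4; Ȟ^1(U;F) ≅ 0; Ȟ^2(U;F) ≅ 0

nonempty intersections:
  W12={c,e} W13={a,c} W14={a,e} W23={c,d} W24={d,e} W34={a,d}
  W123={c} W124={e} W134={a} W234={d}
components per intersection:
  W1: {a} {c} {e}
  W2: {c} {d} {e}
  W3: {a,b} {c} {d}
  W4: {a} {d} {e}
  W12: {c} {e}
  W13: {a} {c}
  W14: {a} {e}
  W23: {c} {d}
  W24: {d} {e}
  W34: {a} {d}
  W123: {c}
  W124: {e}
  W134: {a}
  W234: {d}
C dims 12,12,4; δ0: rk 8, SNF 1^8; δ1: rk 4, SNF 1^4
Ȟ^0: (12−8)−0=4 ⇒ Z^4
Ȟ^1: (12−4)−8=0 ⇒ 0
Ȟ^2: (4−0)−4=0 ⇒ 0


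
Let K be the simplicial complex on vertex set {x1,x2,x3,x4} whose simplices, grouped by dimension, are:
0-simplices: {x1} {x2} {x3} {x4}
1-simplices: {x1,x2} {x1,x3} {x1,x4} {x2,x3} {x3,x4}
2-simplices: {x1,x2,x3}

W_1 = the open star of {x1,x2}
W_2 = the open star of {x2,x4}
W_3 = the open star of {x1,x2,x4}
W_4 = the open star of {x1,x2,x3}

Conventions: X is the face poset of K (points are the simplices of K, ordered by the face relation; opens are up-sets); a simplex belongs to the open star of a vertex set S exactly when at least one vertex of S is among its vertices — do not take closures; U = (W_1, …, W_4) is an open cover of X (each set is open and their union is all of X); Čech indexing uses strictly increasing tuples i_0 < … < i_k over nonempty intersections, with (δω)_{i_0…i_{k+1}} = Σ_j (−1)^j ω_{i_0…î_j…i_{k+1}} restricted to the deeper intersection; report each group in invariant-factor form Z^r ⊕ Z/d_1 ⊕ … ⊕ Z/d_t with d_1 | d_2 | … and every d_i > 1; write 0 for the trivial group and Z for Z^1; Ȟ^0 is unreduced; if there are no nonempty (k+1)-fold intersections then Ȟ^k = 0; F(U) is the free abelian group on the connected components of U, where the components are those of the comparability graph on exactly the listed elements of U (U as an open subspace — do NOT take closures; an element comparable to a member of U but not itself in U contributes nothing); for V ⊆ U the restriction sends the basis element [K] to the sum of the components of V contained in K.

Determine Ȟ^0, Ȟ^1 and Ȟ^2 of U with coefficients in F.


Ȟ^0 ≅ Z,  Ȟ^1 ≅ Z,  Ȟ^2 ≅ 0

nonempty intersections:
  W1={{x1},{x2},{x1,x2},{x1,x3},{x1,x4},{x2,x3},{x1,x2,x3}} W2={{x2},{x4},{x1,x2},{x1,x4},{x2,x3},{x3,x4},{x1,x2,x3}} W3={{x1},{x2},{x4},{x1,x2},{x1,x3},{x1,x4},{x2,x3},{x3,x4},{x1,x2,x3}} W4={{x1},{x2},{x3},{x1,x2},{x1,x3},{x1,x4},{x2,x3},{x3,x4},{x1,x2,x3}}
  W12={{x2},{x1,x2},{x1,x4},{x2,x3},{x1,x2,x3}} W13={{x1},{x2},{x1,x2},{x1,x3},{x1,x4},{x2,x3},{x1,x2,x3}} W14={{x1},{x2},{x1,x2},{x1,x3},{x1,x4},{x2,x3},{x1,x2,x3}} W23={{x2},{x4},{x1,x2},{x1,x4},{x2,x3},{x3,x4},{x1,x2,x3}} W24={{x2},{x1,x2},{x1,x4},{x2,x3},{x3,x4},{x1,x2,x3}} W34={{x1},{x2},{x1,x2},{x1,x3},{x1,x4},{x2,x3},{x3,x4},{x1,x2,x3}}
  W123={{x2},{x1,x2},{x1,x4},{x2,x3},{x1,x2,x3}} W124={{x2},{x1,x2},{x1,x4},{x2,x3},{x1,x2,x3}} W134={{x1},{x2},{x1,x2},{x1,x3},{x1,x4},{x2,x3},{x1,x2,x3}} W234={{x2},{x1,x2},{x1,x4},{x2,x3},{x3,x4},{x1,x2,x3}}
  W1234={{x2},{x1,x2},{x1,x4},{x2,x3},{x1,x2,x3}}
components per intersection:
  W1: {{x1},{x2},{x1,x2},{x1,x3},{x1,x4},{x2,x3},{x1,x2,x3}}
  W2: {{x2},{x1,x2},{x2,x3},{x1,x2,x3}} {{x4},{x1,x4},{x3,x4}}
  W3: {{x1},{x2},{x4},{x1,x2},{x1,x3},{x1,x4},{x2,x3},{x3,x4},{x1,x2,x3}}
  W4: {{x1},{x2},{x3},{x1,x2},{x1,x3},{x1,x4},{x2,x3},{x3,x4},{x1,x2,x3}}
  W12: {{x2},{x1,x2},{x2,x3},{x1,x2,x3}} {{x1,x4}}
  W13: {{x1},{x2},{x1,x2},{x1,x3},{x1,x4},{x2,x3},{x1,x2,x3}}
  W14: {{x1},{x2},{x1,x2},{x1,x3},{x1,x4},{x2,x3},{x1,x2,x3}}
  W23: {{x2},{x1,x2},{x2,x3},{x1,x2,x3}} {{x4},{x1,x4},{x3,x4}}
  W24: {{x2},{x1,x2},{x2,x3},{x1,x2,x3}} {{x1,x4}} {{x3,x4}}
  W34: {{x1},{x2},{x1,x2},{x1,x3},{x1,x4},{x2,x3},{x1,x2,x3}} {{x3,x4}}
  W123: {{x2},{x1,x2},{x2,x3},{x1,x2,x3}} {{x1,x4}}
  W124: {{x2},{x1,x2},{x2,x3},{x1,x2,x3}} {{x1,x4}}
  W134: {{x1},{x2},{x1,x2},{x1,x3},{x1,x4},{x2,x3},{x1,x2,x3}}
  W234: {{x2},{x1,x2},{x2,x3},{x1,x2,x3}} {{x1,x4}} {{x3,x4}}
  W1234: {{x2},{x1,x2},{x2,x3},{x1,x2,x3}} {{x1,x4}}
C dims 5,11,8,2; δ0: rk 4, SNF 1^4; δ1: rk 6, SNF 1^6; δ2: rk 2, SNF 1^2
Ȟ^0: (5−4)−0=1 ⇒ Z
Ȟ^1: (11−6)−4=1 ⇒ Z
Ȟ^2: (8−2)−6=0 ⇒ 0


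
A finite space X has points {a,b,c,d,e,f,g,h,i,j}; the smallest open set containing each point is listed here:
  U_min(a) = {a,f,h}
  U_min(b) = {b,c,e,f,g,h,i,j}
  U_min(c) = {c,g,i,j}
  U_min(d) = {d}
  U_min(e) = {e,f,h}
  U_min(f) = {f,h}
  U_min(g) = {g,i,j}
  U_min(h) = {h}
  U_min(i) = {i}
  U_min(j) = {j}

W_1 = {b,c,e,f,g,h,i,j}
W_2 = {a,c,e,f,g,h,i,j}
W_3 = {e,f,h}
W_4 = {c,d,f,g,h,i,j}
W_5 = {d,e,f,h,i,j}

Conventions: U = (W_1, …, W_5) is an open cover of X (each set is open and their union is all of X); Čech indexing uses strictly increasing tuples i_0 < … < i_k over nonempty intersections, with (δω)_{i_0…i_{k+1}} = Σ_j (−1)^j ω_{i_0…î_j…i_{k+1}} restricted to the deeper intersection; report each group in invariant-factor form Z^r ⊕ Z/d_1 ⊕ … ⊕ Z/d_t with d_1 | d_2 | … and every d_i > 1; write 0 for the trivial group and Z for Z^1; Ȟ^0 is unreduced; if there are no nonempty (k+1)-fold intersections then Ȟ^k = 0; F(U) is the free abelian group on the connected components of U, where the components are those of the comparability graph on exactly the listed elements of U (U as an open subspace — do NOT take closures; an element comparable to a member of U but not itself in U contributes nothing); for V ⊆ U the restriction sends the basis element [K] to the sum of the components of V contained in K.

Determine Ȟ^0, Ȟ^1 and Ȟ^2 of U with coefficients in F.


nonempty overlaps:
  W12={c,e,f,g,h,i,j} W13={e,f,h} W14={c,f,g,h,i,j} W15={e,f,h,i,j} W23={e,f,h} W24={c,f,g,h,i,j} W25={e,f,h,i,j} W34={f,h} W35={e,f,h} W45={d,f,h,i,j}
  W123={e,f,h} W124={c,f,g,h,i,j} W125={e,f,h,i,j} W134={f,h} W135={e,f,h} W145={f,h,i,j} W234={f,h} W235={e,f,h} W245={f,h,i,j} W345={f,h}
  W1234={f,h} W1235={e,f,h} W1245={f,h,i,j} W1345={f,h} W2345={f,h}
  W12345={f,h}
components per intersection:
  W1: {b,c,e,f,g,h,i,j}
  W2: {a,e,f,h} {c,g,i,j}
  W3: {e,f,h}
  W4: {c,g,i,j} {d} {f,h}
  W5: {d} {e,f,h} {i} {j}
  W12: {c,g,i,j} {e,f,h}
  W13: {e,f,h}
  W14: {c,g,i,j} {f,h}
  W15: {e,f,h} {i} {j}
  W23: {e,f,h}
  W24: {c,g,i,j} {f,h}
  W25: {e,f,h} {i} {j}
  W34: {f,h}
  W35: {e,f,h}
  W45: {d} {f,h} {i} {j}
  W123: {e,f,h}
  W124: {c,g,i,j} {f,h}
  W125: {e,f,h} {i} {j}
  W134: {f,h}
  W135: {e,f,h}
  W145: {f,h} {i} {j}
  W234: {f,h}
  W235: {e,f,h}
  W245: {f,h} {i} {j}
  W345: {f,h}
  W1234: {f,h}
  W1235: {e,f,h}
  W1245: {f,h} {i} {j}
  W1345: {f,h}
  W2345: {f,h}
  W12345: {f,h}
C dims 11,20,17,7; δ0: rk 9, SNF 1^9; δ1: rk 11, SNF 1^11; δ2: rk 6, SNF 1^6
degree 0: 11−9−0 = 2 → Ȟ^0 ≅ Z^2
degree 1: 20−11−9 = 0 → Ȟ^1 ≅ 0
degree 2: 17−6−11 = 0 → Ȟ^2 ≅ 0

Ȟ^0 = Z^2; Ȟ^1 = 0; Ȟ^2 = 0


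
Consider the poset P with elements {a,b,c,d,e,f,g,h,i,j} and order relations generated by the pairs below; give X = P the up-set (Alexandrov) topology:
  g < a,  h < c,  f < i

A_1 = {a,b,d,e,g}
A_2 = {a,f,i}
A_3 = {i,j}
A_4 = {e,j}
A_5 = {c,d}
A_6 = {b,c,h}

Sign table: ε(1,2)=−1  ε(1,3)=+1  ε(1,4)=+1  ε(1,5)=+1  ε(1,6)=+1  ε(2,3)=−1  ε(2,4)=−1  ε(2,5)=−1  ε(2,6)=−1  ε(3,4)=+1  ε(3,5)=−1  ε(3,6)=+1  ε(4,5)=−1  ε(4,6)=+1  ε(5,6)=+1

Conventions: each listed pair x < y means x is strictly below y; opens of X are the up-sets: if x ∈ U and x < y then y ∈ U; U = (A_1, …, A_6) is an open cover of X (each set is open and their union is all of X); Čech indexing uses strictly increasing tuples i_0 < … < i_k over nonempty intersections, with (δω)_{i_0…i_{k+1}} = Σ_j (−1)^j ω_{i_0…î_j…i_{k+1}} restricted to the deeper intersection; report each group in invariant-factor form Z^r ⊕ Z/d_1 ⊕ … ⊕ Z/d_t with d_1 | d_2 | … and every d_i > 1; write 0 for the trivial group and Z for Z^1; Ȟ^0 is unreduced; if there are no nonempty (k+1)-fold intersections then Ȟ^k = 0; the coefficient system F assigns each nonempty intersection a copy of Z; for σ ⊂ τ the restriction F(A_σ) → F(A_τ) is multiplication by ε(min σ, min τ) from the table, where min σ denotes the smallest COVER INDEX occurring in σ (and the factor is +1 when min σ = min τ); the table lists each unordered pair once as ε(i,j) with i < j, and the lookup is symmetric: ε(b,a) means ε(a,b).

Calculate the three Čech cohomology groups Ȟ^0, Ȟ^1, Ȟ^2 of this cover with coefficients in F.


nonempty intersections:
  A12={a} A14={e} A15={d} A16={b} A23={i} A34={j} A56={c}
C dims 6,7; δ0: rk 5, SNF 1^5
Ȟ^0: (6−5)−0=1 ⇒ Z
Ȟ^1: (7−0)−5=2 ⇒ Z^2
Ȟ^2: (0−0)−0=0 ⇒ 0

Ȟ^0 = Z,  Ȟ^1 = Z^2,  Ȟ^2 = 0


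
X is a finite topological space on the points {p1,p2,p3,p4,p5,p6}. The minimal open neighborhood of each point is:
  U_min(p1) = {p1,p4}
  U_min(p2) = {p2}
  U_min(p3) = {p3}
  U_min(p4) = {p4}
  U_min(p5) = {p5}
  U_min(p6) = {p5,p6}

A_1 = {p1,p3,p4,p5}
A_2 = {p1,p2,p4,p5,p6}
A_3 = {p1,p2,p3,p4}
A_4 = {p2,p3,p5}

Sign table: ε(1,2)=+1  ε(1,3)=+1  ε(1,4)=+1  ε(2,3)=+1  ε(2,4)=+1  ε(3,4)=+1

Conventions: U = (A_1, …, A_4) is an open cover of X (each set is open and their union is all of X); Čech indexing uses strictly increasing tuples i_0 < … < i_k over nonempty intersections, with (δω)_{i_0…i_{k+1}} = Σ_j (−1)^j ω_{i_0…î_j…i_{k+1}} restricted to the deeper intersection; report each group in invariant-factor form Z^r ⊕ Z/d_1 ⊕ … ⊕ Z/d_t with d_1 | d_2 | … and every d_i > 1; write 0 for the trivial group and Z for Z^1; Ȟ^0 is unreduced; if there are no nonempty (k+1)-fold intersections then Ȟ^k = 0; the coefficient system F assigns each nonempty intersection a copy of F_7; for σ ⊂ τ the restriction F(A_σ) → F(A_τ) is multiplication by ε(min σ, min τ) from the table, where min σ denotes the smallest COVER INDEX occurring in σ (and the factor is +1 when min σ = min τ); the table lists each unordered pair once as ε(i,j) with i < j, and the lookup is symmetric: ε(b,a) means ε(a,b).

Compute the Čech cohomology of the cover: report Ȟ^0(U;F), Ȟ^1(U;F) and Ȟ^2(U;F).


Ȟ^0(U;F) ≅ Z/7, Ȟ^1(U;F) ≅ 0 and Ȟ^2(U;F) ≅ Z/7

nonempty overlaps:
  A12={p1,p4,p5} A13={p1,p3,p4} A14={p3,p5} A23={p1,p2,p4} A24={p2,p5} A34={p2,p3}
  A123={p1,p4} A124={p5} A134={p3} A234={p2}
C dims 4,6,4; δ0: rk_F7 3; δ1: rk_F7 3
degree 0: 4−3−0 = 1 → Ȟ^0 ≅ Z/7
degree 1: 6−3−3 = 0 → Ȟ^1 ≅ 0
degree 2: 4−0−3 = 1 → Ȟ^2 ≅ Z/7


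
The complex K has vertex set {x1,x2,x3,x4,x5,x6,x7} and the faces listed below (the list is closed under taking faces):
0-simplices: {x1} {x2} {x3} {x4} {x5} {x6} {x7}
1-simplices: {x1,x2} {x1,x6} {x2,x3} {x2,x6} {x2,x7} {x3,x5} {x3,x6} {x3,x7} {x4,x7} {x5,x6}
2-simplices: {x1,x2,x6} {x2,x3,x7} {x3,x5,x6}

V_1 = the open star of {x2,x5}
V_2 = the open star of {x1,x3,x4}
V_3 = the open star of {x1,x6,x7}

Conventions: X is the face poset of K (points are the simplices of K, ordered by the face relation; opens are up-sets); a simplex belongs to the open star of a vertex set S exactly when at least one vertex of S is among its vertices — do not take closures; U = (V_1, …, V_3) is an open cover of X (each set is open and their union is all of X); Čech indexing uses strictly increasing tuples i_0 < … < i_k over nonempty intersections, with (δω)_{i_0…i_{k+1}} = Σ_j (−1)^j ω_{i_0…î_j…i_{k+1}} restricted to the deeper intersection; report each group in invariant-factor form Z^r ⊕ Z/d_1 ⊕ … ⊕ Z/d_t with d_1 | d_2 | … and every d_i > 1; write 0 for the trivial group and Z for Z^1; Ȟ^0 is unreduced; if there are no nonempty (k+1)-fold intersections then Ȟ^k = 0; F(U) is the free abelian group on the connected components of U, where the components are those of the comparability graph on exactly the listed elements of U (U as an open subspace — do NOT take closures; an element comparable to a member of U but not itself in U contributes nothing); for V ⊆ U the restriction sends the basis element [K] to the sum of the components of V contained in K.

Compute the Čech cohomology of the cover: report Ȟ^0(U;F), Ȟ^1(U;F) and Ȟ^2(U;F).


Ȟ^0(U;F) ≅ Z; Ȟ^1(U;F) ≅ Z; Ȟ^2(U;F) ≅ 0

cover nerve:
  V1={{x2},{x5},{x1,x2},{x2,x3},{x2,x6},{x2,x7},{x3,x5},{x5,x6},{x1,x2,x6},{x2,x3,x7},{x3,x5,x6}} V2={{x1},{x3},{x4},{x1,x2},{x1,x6},{x2,x3},{x3,x5},{x3,x6},{x3,x7},{x4,x7},{x1,x2,x6},{x2,x3,x7},{x3,x5,x6}} V3={{x1},{x6},{x7},{x1,x2},{x1,x6},{x2,x6},{x2,x7},{x3,x6},{x3,x7},{x4,x7},{x5,x6},{x1,x2,x6},{x2,x3,x7},{x3,x5,x6}}
  V12={{x1,x2},{x2,x3},{x3,x5},{x1,x2,x6},{x2,x3,x7},{x3,x5,x6}} V13={{x1,x2},{x2,x6},{x2,x7},{x5,x6},{x1,x2,x6},{x2,x3,x7},{x3,x5,x6}} V23={{x1},{x1,x2},{x1,x6},{x3,x6},{x3,x7},{x4,x7},{x1,x2,x6},{x2,x3,x7},{x3,x5,x6}}
  V123={{x1,x2},{x1,x2,x6},{x2,x3,x7},{x3,x5,x6}}
components per intersection:
  V1: {{x2},{x1,x2},{x2,x3},{x2,x6},{x2,x7},{x1,x2,x6},{x2,x3,x7}} {{x5},{x3,x5},{x5,x6},{x3,x5,x6}}
  V2: {{x1},{x1,x2},{x1,x6},{x1,x2,x6}} {{x3},{x2,x3},{x3,x5},{x3,x6},{x3,x7},{x2,x3,x7},{x3,x5,x6}} {{x4},{x4,x7}}
  V3: {{x1},{x6},{x1,x2},{x1,x6},{x2,x6},{x3,x6},{x5,x6},{x1,x2,x6},{x3,x5,x6}} {{x7},{x2,x7},{x3,x7},{x4,x7},{x2,x3,x7}}
  V12: {{x1,x2},{x1,x2,x6}} {{x2,x3},{x2,x3,x7}} {{x3,x5},{x3,x5,x6}}
  V13: {{x1,x2},{x2,x6},{x1,x2,x6}} {{x2,x7},{x2,x3,x7}} {{x5,x6},{x3,x5,x6}}
  V23: {{x1},{x1,x2},{x1,x6},{x1,x2,x6}} {{x3,x6},{x3,x5,x6}} {{x3,x7},{x2,x3,x7}} {{x4,x7}}
  V123: {{x1,x2},{x1,x2,x6}} {{x2,x3,x7}} {{x3,x5,x6}}
C dims 7,10,3; δ0: rk 6, SNF 1^6; δ1: rk 3, SNF 1^3
Ȟ^0: (7−6)−0=1 ⇒ Z
Ȟ^1: (10−3)−6=1 ⇒ Z
Ȟ^2: (3−0)−3=0 ⇒ 0


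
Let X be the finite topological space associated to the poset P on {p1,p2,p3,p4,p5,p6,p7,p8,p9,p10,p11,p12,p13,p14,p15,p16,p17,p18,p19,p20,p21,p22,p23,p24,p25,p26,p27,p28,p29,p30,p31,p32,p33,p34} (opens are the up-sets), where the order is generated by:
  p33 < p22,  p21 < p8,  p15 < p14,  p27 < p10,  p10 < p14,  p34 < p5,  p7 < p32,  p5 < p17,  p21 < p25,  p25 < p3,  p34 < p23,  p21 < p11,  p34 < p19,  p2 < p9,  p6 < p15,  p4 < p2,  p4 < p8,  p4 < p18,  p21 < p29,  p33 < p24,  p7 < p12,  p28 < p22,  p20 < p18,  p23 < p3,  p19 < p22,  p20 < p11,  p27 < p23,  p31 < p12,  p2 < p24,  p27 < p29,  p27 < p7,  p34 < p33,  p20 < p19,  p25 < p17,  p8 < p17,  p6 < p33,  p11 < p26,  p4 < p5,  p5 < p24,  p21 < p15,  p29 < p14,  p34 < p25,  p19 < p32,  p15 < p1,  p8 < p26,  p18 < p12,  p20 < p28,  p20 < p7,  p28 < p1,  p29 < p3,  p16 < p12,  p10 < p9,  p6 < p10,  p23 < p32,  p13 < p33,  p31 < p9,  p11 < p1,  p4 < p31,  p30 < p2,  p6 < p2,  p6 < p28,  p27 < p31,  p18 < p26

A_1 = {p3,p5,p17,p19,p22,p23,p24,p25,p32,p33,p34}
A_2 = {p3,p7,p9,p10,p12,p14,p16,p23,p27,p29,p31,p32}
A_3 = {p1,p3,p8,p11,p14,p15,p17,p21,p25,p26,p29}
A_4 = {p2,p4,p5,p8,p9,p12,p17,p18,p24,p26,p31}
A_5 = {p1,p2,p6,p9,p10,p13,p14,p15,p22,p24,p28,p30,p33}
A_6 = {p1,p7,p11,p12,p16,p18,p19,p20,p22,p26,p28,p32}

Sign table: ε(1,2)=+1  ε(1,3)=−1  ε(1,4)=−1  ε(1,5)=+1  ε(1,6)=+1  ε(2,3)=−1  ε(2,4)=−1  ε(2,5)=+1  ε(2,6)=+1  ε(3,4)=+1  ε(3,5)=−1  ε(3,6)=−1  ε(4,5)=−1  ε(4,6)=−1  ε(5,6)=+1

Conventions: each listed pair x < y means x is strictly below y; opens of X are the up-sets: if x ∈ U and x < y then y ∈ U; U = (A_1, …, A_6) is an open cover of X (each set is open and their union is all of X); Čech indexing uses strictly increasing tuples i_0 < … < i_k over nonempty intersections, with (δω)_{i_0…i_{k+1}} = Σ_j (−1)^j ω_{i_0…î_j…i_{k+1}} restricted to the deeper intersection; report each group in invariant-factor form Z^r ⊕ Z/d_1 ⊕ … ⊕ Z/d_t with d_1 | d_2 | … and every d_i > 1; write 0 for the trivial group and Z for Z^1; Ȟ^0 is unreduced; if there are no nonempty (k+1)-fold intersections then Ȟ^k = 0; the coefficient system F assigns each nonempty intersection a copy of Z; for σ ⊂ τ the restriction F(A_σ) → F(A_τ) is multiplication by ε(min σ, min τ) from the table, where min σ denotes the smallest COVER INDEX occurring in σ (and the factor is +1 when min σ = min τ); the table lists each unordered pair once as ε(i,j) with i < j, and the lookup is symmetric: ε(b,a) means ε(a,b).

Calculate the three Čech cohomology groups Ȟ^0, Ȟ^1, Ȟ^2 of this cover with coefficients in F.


nonempty overlaps:
  A12={p3,p23,p32} A13={p3,p17,p25} A14={p5,p17,p24} A15={p22,p24,p33} A16={p19,p22,p32} A23={p3,p14,p29} A24={p9,p12,p31} A25={p9,p10,p14} A26={p7,p12,p16,p32} A34={p8,p17,p26} A35={p1,p14,p15} A36={p1,p11,p26} A45={p2,p9,p24} A46={p12,p18,p26} A56={p1,p22,p28}
  A123={p3} A126={p32} A134={p17} A145={p24} A156={p22} A235={p14} A245={p9} A246={p12} A346={p26} A356={p1}
C dims 6,15,10; δ0: rk 5, SNF 1^5; δ1: rk 10, SNF 1^9·2
degree 0: 6−5−0 = 1 → Ȟ^0 ≅ Z
degree 1: 15−10−5 = 0 → Ȟ^1 ≅ 0
degree 2: 10−0−10 = 0 plus torsion [2] → Ȟ^2 ≅ Z/2

Ȟ^0 ≅ Z; Ȟ^1 ≅ 0; Ȟ^2 ≅ Z/2


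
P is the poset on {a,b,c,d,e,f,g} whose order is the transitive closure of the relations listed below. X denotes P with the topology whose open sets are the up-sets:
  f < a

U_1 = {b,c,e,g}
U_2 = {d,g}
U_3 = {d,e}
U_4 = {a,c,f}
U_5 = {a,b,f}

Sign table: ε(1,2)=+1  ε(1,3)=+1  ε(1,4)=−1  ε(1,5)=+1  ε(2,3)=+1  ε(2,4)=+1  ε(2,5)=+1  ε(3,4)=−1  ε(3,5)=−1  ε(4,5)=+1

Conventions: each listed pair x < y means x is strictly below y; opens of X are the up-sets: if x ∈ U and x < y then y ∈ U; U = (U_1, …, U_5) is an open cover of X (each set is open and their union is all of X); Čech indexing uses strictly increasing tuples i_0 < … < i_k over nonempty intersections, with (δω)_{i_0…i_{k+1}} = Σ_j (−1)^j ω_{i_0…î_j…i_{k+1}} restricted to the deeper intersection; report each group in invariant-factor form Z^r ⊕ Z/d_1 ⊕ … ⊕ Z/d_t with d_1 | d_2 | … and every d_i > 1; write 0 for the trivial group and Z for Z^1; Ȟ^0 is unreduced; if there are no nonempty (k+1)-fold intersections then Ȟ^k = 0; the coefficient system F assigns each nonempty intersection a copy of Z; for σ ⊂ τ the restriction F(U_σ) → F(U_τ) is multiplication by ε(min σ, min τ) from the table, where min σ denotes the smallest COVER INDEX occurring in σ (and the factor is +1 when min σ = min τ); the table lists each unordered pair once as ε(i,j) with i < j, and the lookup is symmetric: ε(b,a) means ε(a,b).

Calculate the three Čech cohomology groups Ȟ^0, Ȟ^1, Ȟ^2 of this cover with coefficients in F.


nonempty overlaps:
  U12={g} U13={e} U14={c} U15={b} U23={d} U45={a,f}
C dims 5,6; δ0: rk 5, SNF 1^4·2
degree 0: 5−5−0 = 0 → Ȟ^0 ≅ 0
degree 1: 6−0−5 = 1 plus torsion [2] → Ȟ^1 ≅ Z ⊕ Z/2
degree 2: 0−0−0 = 0 → Ȟ^2 ≅ 0

Ȟ^0(U;F) ≅ 0, Ȟ^1(U;F) ≅ Z ⊕ Z/2 and Ȟ^2(U;F) ≅ 0


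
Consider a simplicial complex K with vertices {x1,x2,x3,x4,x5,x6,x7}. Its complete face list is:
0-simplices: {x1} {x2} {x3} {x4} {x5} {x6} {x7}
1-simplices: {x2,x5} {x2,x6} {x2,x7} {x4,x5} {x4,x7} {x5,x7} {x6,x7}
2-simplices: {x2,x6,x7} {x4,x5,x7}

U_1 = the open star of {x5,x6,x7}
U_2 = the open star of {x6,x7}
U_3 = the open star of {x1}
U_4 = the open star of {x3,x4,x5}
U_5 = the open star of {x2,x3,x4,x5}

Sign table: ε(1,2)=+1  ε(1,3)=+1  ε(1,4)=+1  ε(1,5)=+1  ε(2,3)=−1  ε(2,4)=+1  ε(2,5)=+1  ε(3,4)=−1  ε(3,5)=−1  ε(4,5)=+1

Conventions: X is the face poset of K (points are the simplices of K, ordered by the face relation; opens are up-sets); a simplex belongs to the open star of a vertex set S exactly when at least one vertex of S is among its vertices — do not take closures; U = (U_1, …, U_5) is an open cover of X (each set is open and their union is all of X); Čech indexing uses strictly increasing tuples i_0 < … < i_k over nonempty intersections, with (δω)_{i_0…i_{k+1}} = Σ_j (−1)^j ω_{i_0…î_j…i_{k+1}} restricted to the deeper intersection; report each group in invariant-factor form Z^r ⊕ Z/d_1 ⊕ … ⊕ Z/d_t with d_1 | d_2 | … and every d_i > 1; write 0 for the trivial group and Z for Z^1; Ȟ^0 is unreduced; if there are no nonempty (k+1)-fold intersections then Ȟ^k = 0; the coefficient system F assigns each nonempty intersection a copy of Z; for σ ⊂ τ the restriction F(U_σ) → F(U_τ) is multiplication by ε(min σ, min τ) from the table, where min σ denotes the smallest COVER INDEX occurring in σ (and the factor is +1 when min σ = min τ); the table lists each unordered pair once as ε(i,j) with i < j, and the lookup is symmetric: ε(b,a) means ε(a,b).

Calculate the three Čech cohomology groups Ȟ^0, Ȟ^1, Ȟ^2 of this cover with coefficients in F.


Ȟ^0 = Z^2,  Ȟ^1 = 0,  Ȟ^2 = 0

nonempty intersections:
  U1={{x5},{x6},{x7},{x2,x5},{x2,x6},{x2,x7},{x4,x5},{x4,x7},{x5,x7},{x6,x7},{x2,x6,x7},{x4,x5,x7}} U2={{x6},{x7},{x2,x6},{x2,x7},{x4,x7},{x5,x7},{x6,x7},{x2,x6,x7},{x4,x5,x7}} U3={{x1}} U4={{x3},{x4},{x5},{x2,x5},{x4,x5},{x4,x7},{x5,x7},{x4,x5,x7}} U5={{x2},{x3},{x4},{x5},{x2,x5},{x2,x6},{x2,x7},{x4,x5},{x4,x7},{x5,x7},{x2,x6,x7},{x4,x5,x7}}
  U12={{x6},{x7},{x2,x6},{x2,x7},{x4,x7},{x5,x7},{x6,x7},{x2,x6,x7},{x4,x5,x7}} U14={{x5},{x2,x5},{x4,x5},{x4,x7},{x5,x7},{x4,x5,x7}} U15={{x5},{x2,x5},{x2,x6},{x2,x7},{x4,x5},{x4,x7},{x5,x7},{x2,x6,x7},{x4,x5,x7}} U24={{x4,x7},{x5,x7},{x4,x5,x7}} U25={{x2,x6},{x2,x7},{x4,x7},{x5,x7},{x2,x6,x7},{x4,x5,x7}} U45={{x3},{x4},{x5},{x2,x5},{x4,x5},{x4,x7},{x5,x7},{x4,x5,x7}}
  U124={{x4,x7},{x5,x7},{x4,x5,x7}} U125={{x2,x6},{x2,x7},{x4,x7},{x5,x7},{x2,x6,x7},{x4,x5,x7}} U145={{x5},{x2,x5},{x4,x5},{x4,x7},{x5,x7},{x4,x5,x7}} U245={{x4,x7},{x5,x7},{x4,x5,x7}}
  U1245={{x4,x7},{x5,x7},{x4,x5,x7}}
C dims 5,6,4,1; δ0: rk 3, SNF 1^3; δ1: rk 3, SNF 1^3; δ2: rk 1, SNF 1^1
Ȟ^0: (5−3)−0=2 ⇒ Z^2
Ȟ^1: (6−3)−3=0 ⇒ 0
Ȟ^2: (4−1)−3=0 ⇒ 0


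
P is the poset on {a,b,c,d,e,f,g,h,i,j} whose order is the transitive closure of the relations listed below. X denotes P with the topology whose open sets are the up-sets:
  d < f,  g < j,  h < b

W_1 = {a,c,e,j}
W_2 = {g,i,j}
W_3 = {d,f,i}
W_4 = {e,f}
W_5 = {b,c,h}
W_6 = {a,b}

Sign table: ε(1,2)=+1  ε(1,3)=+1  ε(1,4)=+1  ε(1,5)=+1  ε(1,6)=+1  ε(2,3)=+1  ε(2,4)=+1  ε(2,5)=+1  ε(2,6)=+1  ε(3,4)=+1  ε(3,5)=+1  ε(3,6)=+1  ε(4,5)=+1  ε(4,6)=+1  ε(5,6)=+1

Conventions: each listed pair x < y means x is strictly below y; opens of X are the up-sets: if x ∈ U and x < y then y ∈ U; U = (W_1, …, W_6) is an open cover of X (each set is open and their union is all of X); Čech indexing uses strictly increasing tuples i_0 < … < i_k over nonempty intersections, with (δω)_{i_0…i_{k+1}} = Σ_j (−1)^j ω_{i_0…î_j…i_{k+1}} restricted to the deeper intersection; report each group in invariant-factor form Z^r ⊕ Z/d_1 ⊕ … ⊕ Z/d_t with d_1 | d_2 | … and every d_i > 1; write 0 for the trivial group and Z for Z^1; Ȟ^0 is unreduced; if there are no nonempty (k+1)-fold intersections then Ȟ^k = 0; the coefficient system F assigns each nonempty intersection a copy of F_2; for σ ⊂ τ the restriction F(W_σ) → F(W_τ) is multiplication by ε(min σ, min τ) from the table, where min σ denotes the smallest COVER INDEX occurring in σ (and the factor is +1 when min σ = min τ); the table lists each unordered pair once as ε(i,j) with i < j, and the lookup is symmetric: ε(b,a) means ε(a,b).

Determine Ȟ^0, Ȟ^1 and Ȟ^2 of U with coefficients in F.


nerve simplices:
  W12={j} W14={e} W15={c} W16={a} W23={i} W34={f} W56={b}
C dims 6,7; δ0: rk_F2 5
degree 0: 6−5−0 = 1 → Ȟ^0 ≅ Z/2
degree 1: 7−0−5 = 2 → Ȟ^1 ≅ Z/2 ⊕ Z/2
degree 2: 0−0−0 = 0 → Ȟ^2 ≅ 0

Ȟ^0 ≅ Z/2,  Ȟ^1 ≅ Z/2 ⊕ Z/2,  Ȟ^2 ≅ 0


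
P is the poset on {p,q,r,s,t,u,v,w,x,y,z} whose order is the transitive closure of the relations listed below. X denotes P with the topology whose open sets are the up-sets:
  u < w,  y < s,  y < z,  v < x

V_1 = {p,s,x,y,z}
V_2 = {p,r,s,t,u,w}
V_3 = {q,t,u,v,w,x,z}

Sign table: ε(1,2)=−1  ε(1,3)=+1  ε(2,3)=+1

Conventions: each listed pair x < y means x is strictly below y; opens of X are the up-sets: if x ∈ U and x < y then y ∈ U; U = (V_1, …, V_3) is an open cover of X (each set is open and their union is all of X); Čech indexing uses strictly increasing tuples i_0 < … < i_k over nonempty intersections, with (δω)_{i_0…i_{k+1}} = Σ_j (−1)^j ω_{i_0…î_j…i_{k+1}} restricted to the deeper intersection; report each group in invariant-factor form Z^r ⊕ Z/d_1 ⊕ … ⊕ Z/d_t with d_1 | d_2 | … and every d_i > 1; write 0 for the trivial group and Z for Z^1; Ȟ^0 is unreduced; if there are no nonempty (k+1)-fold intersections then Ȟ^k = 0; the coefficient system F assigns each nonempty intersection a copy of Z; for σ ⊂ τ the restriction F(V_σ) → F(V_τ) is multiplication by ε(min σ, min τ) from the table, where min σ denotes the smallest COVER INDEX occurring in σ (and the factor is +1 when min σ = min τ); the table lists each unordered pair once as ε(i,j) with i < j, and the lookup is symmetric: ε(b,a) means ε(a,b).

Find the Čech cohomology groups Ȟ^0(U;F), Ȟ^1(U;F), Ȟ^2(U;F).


nonempty overlaps:
  V12={p,s} V13={x,z} V23={t,u,w}
C dims 3,3; δ0: rk 3, SNF 1^2·2
degree 0: 3−3−0 = 0 → Ȟ^0 ≅ 0
degree 1: 3−0−3 = 0 plus torsion [2] → Ȟ^1 ≅ Z/2
degree 2: 0−0−0 = 0 → Ȟ^2 ≅ 0

Ȟ^0(U;F) ≅ 0, Ȟ^1(U;F) ≅ Z/2, Ȟ^2(U;F) ≅ 0


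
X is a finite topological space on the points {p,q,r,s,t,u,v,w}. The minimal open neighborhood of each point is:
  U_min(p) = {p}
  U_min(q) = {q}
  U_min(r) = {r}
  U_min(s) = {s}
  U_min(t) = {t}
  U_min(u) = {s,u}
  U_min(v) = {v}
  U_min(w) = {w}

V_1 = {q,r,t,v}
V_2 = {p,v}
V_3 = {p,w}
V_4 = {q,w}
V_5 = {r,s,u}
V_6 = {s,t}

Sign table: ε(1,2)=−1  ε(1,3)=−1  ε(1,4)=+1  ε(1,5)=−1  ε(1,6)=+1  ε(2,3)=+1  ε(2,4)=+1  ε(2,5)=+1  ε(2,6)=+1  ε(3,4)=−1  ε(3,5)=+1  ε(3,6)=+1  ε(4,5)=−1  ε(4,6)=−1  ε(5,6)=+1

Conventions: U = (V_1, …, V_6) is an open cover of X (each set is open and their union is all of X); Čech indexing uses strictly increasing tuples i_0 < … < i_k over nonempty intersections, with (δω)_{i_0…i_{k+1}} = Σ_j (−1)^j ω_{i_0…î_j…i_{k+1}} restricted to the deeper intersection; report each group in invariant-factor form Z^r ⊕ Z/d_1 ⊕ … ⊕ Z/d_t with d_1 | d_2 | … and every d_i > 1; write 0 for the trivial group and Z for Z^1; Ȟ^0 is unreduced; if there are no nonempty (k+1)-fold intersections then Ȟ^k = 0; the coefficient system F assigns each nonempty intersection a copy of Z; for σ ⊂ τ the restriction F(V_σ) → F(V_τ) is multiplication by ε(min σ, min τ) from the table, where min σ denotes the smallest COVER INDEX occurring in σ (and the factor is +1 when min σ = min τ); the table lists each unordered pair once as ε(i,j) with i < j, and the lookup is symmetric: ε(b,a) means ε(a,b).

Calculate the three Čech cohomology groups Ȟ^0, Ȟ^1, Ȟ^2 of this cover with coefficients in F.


nerve of the cover:
  V12={v} V14={q} V15={r} V16={t} V23={p} V34={w} V56={s}
C dims 6,7; δ0: rk 6, SNF 1^5·2
Ȟ^0 = (6 − 6) − 0 = 0, so Ȟ^0 ≅ 0
Ȟ^1 = (7 − 0) − 6 = 1 plus torsion [2], so Ȟ^1 ≅ Z ⊕ Z/2
Ȟ^2 = (0 − 0) − 0 = 0, so Ȟ^2 ≅ 0

Ȟ^0 = 0,  Ȟ^1 = Z ⊕ Z/2,  Ȟ^2 = 0


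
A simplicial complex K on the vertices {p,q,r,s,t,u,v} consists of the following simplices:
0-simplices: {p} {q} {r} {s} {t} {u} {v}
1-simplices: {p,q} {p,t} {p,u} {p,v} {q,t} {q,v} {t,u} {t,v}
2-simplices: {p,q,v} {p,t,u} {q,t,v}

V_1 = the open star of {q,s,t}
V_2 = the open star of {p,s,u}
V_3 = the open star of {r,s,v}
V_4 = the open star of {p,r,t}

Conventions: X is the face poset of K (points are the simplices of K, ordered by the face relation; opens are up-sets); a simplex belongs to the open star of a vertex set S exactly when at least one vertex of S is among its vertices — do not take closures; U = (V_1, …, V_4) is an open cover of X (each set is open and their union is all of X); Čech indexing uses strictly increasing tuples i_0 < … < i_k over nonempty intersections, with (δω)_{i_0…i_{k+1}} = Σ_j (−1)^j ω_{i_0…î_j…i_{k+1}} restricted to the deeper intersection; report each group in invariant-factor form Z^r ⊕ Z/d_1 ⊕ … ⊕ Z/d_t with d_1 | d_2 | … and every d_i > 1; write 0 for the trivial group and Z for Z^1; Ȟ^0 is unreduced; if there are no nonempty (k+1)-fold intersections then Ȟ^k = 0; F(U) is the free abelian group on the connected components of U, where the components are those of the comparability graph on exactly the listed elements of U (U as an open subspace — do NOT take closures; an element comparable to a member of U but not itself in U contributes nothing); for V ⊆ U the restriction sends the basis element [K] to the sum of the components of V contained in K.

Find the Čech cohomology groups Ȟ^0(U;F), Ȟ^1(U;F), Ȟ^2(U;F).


Ȟ^0 = Z^3; Ȟ^1 = Z; Ȟ^2 = 0

nonempty overlaps:
  V1={{q},{s},{t},{p,q},{p,t},{q,t},{q,v},{t,u},{t,v},{p,q,v},{p,t,u},{q,t,v}} V2={{p},{s},{u},{p,q},{p,t},{p,u},{p,v},{t,u},{p,q,v},{p,t,u}} V3={{r},{s},{v},{p,v},{q,v},{t,v},{p,q,v},{q,t,v}} V4={{p},{r},{t},{p,q},{p,t},{p,u},{p,v},{q,t},{t,u},{t,v},{p,q,v},{p,t,u},{q,t,v}}
  V12={{s},{p,q},{p,t},{t,u},{p,q,v},{p,t,u}} V13={{s},{q,v},{t,v},{p,q,v},{q,t,v}} V14={{t},{p,q},{p,t},{q,t},{t,u},{t,v},{p,q,v},{p,t,u},{q,t,v}} V23={{s},{p,v},{p,q,v}} V24={{p},{p,q},{p,t},{p,u},{p,v},{t,u},{p,q,v},{p,t,u}} V34={{r},{p,v},{t,v},{p,q,v},{q,t,v}}
  V123={{s},{p,q,v}} V124={{p,q},{p,t},{t,u},{p,q,v},{p,t,u}} V134={{t,v},{p,q,v},{q,t,v}} V234={{p,v},{p,q,v}}
  V1234={{p,q,v}}
components per intersection:
  V1: {{q},{t},{p,q},{p,t},{q,t},{q,v},{t,u},{t,v},{p,q,v},{p,t,u},{q,t,v}} {{s}}
  V2: {{p},{u},{p,q},{p,t},{p,u},{p,v},{t,u},{p,q,v},{p,t,u}} {{s}}
  V3: {{r}} {{s}} {{v},{p,v},{q,v},{t,v},{p,q,v},{q,t,v}}
  V4: {{p},{t},{p,q},{p,t},{p,u},{p,v},{q,t},{t,u},{t,v},{p,q,v},{p,t,u},{q,t,v}} {{r}}
  V12: {{s}} {{p,q},{p,q,v}} {{p,t},{t,u},{p,t,u}}
  V13: {{s}} {{q,v},{t,v},{p,q,v},{q,t,v}}
  V14: {{t},{p,t},{q,t},{t,u},{t,v},{p,t,u},{q,t,v}} {{p,q},{p,q,v}}
  V23: {{s}} {{p,v},{p,q,v}}
  V24: {{p},{p,q},{p,t},{p,u},{p,v},{t,u},{p,q,v},{p,t,u}}
  V34: {{r}} {{p,v},{p,q,v}} {{t,v},{q,t,v}}
  V123: {{s}} {{p,q,v}}
  V124: {{p,q},{p,q,v}} {{p,t},{t,u},{p,t,u}}
  V134: {{t,v},{q,t,v}} {{p,q,v}}
  V234: {{p,v},{p,q,v}}
  V1234: {{p,q,v}}
C dims 9,13,7,1; δ0: rk 6, SNF 1^6; δ1: rk 6, SNF 1^6; δ2: rk 1, SNF 1^1
degree 0: 9−6−0 = 3 → Ȟ^0 ≅ Z^3
degree 1: 13−6−6 = 1 → Ȟ^1 ≅ Z
degree 2: 7−1−6 = 0 → Ȟ^2 ≅ 0


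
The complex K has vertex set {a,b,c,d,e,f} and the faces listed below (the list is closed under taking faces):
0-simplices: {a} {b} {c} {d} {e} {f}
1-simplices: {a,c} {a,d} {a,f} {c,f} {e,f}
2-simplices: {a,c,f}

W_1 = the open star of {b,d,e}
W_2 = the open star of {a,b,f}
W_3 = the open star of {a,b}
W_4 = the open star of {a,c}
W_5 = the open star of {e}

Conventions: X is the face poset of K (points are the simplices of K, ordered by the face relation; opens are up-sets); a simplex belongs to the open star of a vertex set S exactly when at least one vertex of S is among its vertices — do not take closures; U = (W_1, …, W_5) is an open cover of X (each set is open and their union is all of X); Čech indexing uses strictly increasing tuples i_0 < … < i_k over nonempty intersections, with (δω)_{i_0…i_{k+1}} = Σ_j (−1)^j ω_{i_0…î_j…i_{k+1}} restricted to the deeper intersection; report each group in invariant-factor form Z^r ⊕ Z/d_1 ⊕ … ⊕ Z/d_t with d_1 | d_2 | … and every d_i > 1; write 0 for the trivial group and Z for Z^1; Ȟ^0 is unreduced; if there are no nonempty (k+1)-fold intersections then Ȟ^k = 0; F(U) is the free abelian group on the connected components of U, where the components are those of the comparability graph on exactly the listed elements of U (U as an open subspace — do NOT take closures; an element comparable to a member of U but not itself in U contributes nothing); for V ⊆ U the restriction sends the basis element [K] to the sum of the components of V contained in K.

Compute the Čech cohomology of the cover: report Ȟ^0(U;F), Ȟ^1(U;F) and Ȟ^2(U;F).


nerve of the cover:
  W1={{b},{d},{e},{a,d},{e,f}} W2={{a},{b},{f},{a,c},{a,d},{a,f},{c,f},{e,f},{a,c,f}} W3={{a},{b},{a,c},{a,d},{a,f},{a,c,f}} W4={{a},{c},{a,c},{a,d},{a,f},{c,f},{a,c,f}} W5={{e},{e,f}}
  W12={{b},{a,d},{e,f}} W13={{b},{a,d}} W14={{a,d}} W15={{e},{e,f}} W23={{a},{b},{a,c},{a,d},{a,f},{a,c,f}} W24={{a},{a,c},{a,d},{a,f},{c,f},{a,c,f}} W25={{e,f}} W34={{a},{a,c},{a,d},{a,f},{a,c,f}}
  W123={{b},{a,d}} W124={{a,d}} W125={{e,f}} W134={{a,d}} W234={{a},{a,c},{a,d},{a,f},{a,c,f}}
  W1234={{a,d}}
components per intersection:
  W1: {{b}} {{d},{a,d}} {{e},{e,f}}
  W2: {{a},{f},{a,c},{a,d},{a,f},{c,f},{e,f},{a,c,f}} {{b}}
  W3: {{a},{a,c},{a,d},{a,f},{a,c,f}} {{b}}
  W4: {{a},{c},{a,c},{a,d},{a,f},{c,f},{a,c,f}}
  W5: {{e},{e,f}}
  W12: {{b}} {{a,d}} {{e,f}}
  W13: {{b}} {{a,d}}
  W14: {{a,d}}
  W15: {{e},{e,f}}
  W23: {{a},{a,c},{a,d},{a,f},{a,c,f}} {{b}}
  W24: {{a},{a,c},{a,d},{a,f},{c,f},{a,c,f}}
  W25: {{e,f}}
  W34: {{a},{a,c},{a,d},{a,f},{a,c,f}}
  W123: {{b}} {{a,d}}
  W124: {{a,d}}
  W125: {{e,f}}
  W134: {{a,d}}
  W234: {{a},{a,c},{a,d},{a,f},{a,c,f}}
  W1234: {{a,d}}
C dims 9,12,6,1; δ0: rk 7, SNF 1^7; δ1: rk 5, SNF 1^5; δ2: rk 1, SNF 1^1
Ȟ^0 = (9 − 7) − 0 = 2, so Ȟ^0 ≅ Z^2
Ȟ^1 = (12 − 5) − 7 = 0, so Ȟ^1 ≅ 0
Ȟ^2 = (6 − 1) − 5 = 0, so Ȟ^2 ≅ 0

Ȟ^0(U;F) ≅ Z^2, Ȟ^1(U;F) ≅ 0 and Ȟ^2(U;F) ≅ 0


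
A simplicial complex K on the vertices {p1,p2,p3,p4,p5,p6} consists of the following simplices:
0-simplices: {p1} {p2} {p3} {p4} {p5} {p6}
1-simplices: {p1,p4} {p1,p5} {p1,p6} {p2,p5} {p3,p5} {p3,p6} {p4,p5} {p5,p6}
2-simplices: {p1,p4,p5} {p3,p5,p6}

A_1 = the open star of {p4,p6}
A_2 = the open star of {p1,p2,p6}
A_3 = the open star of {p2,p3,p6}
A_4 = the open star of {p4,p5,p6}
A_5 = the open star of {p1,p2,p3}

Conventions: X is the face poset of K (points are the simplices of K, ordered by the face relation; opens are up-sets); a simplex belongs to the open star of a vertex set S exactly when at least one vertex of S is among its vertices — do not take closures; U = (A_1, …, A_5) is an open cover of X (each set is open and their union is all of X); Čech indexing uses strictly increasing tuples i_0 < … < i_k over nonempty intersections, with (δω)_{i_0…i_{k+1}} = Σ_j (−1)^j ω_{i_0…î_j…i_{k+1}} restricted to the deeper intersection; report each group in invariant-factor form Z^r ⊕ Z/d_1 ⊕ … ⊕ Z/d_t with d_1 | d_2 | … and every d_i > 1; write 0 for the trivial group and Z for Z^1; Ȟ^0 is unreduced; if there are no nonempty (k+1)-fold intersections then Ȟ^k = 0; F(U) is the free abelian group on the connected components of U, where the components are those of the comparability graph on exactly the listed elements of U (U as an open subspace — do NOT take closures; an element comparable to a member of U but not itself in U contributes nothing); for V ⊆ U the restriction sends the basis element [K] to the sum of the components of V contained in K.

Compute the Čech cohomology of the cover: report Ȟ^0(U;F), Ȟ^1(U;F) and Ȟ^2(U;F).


Ȟ^0(U;F) ≅ Z,  Ȟ^1(U;F) ≅ Z,  Ȟ^2(U;F) ≅ 0

nonempty intersections:
  A1={{p4},{p6},{p1,p4},{p1,p6},{p3,p6},{p4,p5},{p5,p6},{p1,p4,p5},{p3,p5,p6}} A2={{p1},{p2},{p6},{p1,p4},{p1,p5},{p1,p6},{p2,p5},{p3,p6},{p5,p6},{p1,p4,p5},{p3,p5,p6}} A3={{p2},{p3},{p6},{p1,p6},{p2,p5},{p3,p5},{p3,p6},{p5,p6},{p3,p5,p6}} A4={{p4},{p5},{p6},{p1,p4},{p1,p5},{p1,p6},{p2,p5},{p3,p5},{p3,p6},{p4,p5},{p5,p6},{p1,p4,p5},{p3,p5,p6}} A5={{p1},{p2},{p3},{p1,p4},{p1,p5},{p1,p6},{p2,p5},{p3,p5},{p3,p6},{p1,p4,p5},{p3,p5,p6}}
  A12={{p6},{p1,p4},{p1,p6},{p3,p6},{p5,p6},{p1,p4,p5},{p3,p5,p6}} A13={{p6},{p1,p6},{p3,p6},{p5,p6},{p3,p5,p6}} A14={{p4},{p6},{p1,p4},{p1,p6},{p3,p6},{p4,p5},{p5,p6},{p1,p4,p5},{p3,p5,p6}} A15={{p1,p4},{p1,p6},{p3,p6},{p1,p4,p5},{p3,p5,p6}} A23={{p2},{p6},{p1,p6},{p2,p5},{p3,p6},{p5,p6},{p3,p5,p6}} A24={{p6},{p1,p4},{p1,p5},{p1,p6},{p2,p5},{p3,p6},{p5,p6},{p1,p4,p5},{p3,p5,p6}} A25={{p1},{p2},{p1,p4},{p1,p5},{p1,p6},{p2,p5},{p3,p6},{p1,p4,p5},{p3,p5,p6}} A34={{p6},{p1,p6},{p2,p5},{p3,p5},{p3,p6},{p5,p6},{p3,p5,p6}} A35={{p2},{p3},{p1,p6},{p2,p5},{p3,p5},{p3,p6},{p3,p5,p6}} A45={{p1,p4},{p1,p5},{p1,p6},{p2,p5},{p3,p5},{p3,p6},{p1,p4,p5},{p3,p5,p6}}
  A123={{p6},{p1,p6},{p3,p6},{p5,p6},{p3,p5,p6}} A124={{p6},{p1,p4},{p1,p6},{p3,p6},{p5,p6},{p1,p4,p5},{p3,p5,p6}} A125={{p1,p4},{p1,p6},{p3,p6},{p1,p4,p5},{p3,p5,p6}} A134={{p6},{p1,p6},{p3,p6},{p5,p6},{p3,p5,p6}} A135={{p1,p6},{p3,p6},{p3,p5,p6}} A145={{p1,p4},{p1,p6},{p3,p6},{p1,p4,p5},{p3,p5,p6}} A234={{p6},{p1,p6},{p2,p5},{p3,p6},{p5,p6},{p3,p5,p6}} A235={{p2},{p1,p6},{p2,p5},{p3,p6},{p3,p5,p6}} A245={{p1,p4},{p1,p5},{p1,p6},{p2,p5},{p3,p6},{p1,p4,p5},{p3,p5,p6}} A345={{p1,p6},{p2,p5},{p3,p5},{p3,p6},{p3,p5,p6}}
  A1234={{p6},{p1,p6},{p3,p6},{p5,p6},{p3,p5,p6}} A1235={{p1,p6},{p3,p6},{p3,p5,p6}} A1245={{p1,p4},{p1,p6},{p3,p6},{p1,p4,p5},{p3,p5,p6}} A1345={{p1,p6},{p3,p6},{p3,p5,p6}} A2345={{p1,p6},{p2,p5},{p3,p6},{p3,p5,p6}}
  A12345={{p1,p6},{p3,p6},{p3,p5,p6}}
components per intersection:
  A1: {{p4},{p1,p4},{p4,p5},{p1,p4,p5}} {{p6},{p1,p6},{p3,p6},{p5,p6},{p3,p5,p6}}
  A2: {{p1},{p6},{p1,p4},{p1,p5},{p1,p6},{p3,p6},{p5,p6},{p1,p4,p5},{p3,p5,p6}} {{p2},{p2,p5}}
  A3: {{p2},{p2,p5}} {{p3},{p6},{p1,p6},{p3,p5},{p3,p6},{p5,p6},{p3,p5,p6}}
  A4: {{p4},{p5},{p6},{p1,p4},{p1,p5},{p1,p6},{p2,p5},{p3,p5},{p3,p6},{p4,p5},{p5,p6},{p1,p4,p5},{p3,p5,p6}}
  A5: {{p1},{p1,p4},{p1,p5},{p1,p6},{p1,p4,p5}} {{p2},{p2,p5}} {{p3},{p3,p5},{p3,p6},{p3,p5,p6}}
  A12: {{p6},{p1,p6},{p3,p6},{p5,p6},{p3,p5,p6}} {{p1,p4},{p1,p4,p5}}
  A13: {{p6},{p1,p6},{p3,p6},{p5,p6},{p3,p5,p6}}
  A14: {{p4},{p1,p4},{p4,p5},{p1,p4,p5}} {{p6},{p1,p6},{p3,p6},{p5,p6},{p3,p5,p6}}
  A15: {{p1,p4},{p1,p4,p5}} {{p1,p6}} {{p3,p6},{p3,p5,p6}}
  A23: {{p2},{p2,p5}} {{p6},{p1,p6},{p3,p6},{p5,p6},{p3,p5,p6}}
  A24: {{p6},{p1,p6},{p3,p6},{p5,p6},{p3,p5,p6}} {{p1,p4},{p1,p5},{p1,p4,p5}} {{p2,p5}}
  A25: {{p1},{p1,p4},{p1,p5},{p1,p6},{p1,p4,p5}} {{p2},{p2,p5}} {{p3,p6},{p3,p5,p6}}
  A34: {{p6},{p1,p6},{p3,p5},{p3,p6},{p5,p6},{p3,p5,p6}} {{p2,p5}}
  A35: {{p2},{p2,p5}} {{p3},{p3,p5},{p3,p6},{p3,p5,p6}} {{p1,p6}}
  A45: {{p1,p4},{p1,p5},{p1,p4,p5}} {{p1,p6}} {{p2,p5}} {{p3,p5},{p3,p6},{p3,p5,p6}}
  A123: {{p6},{p1,p6},{p3,p6},{p5,p6},{p3,p5,p6}}
  A124: {{p6},{p1,p6},{p3,p6},{p5,p6},{p3,p5,p6}} {{p1,p4},{p1,p4,p5}}
  A125: {{p1,p4},{p1,p4,p5}} {{p1,p6}} {{p3,p6},{p3,p5,p6}}
  A134: {{p6},{p1,p6},{p3,p6},{p5,p6},{p3,p5,p6}}
  A135: {{p1,p6}} {{p3,p6},{p3,p5,p6}}
  A145: {{p1,p4},{p1,p4,p5}} {{p1,p6}} {{p3,p6},{p3,p5,p6}}
  A234: {{p6},{p1,p6},{p3,p6},{p5,p6},{p3,p5,p6}} {{p2,p5}}
  A235: {{p2},{p2,p5}} {{p1,p6}} {{p3,p6},{p3,p5,p6}}
  A245: {{p1,p4},{p1,p5},{p1,p4,p5}} {{p1,p6}} {{p2,p5}} {{p3,p6},{p3,p5,p6}}
  A345: {{p1,p6}} {{p2,p5}} {{p3,p5},{p3,p6},{p3,p5,p6}}
  A1234: {{p6},{p1,p6},{p3,p6},{p5,p6},{p3,p5,p6}}
  A1235: {{p1,p6}} {{p3,p6},{p3,p5,p6}}
  A1245: {{p1,p4},{p1,p4,p5}} {{p1,p6}} {{p3,p6},{p3,p5,p6}}
  A1345: {{p1,p6}} {{p3,p6},{p3,p5,p6}}
  A2345: {{p1,p6}} {{p2,p5}} {{p3,p6},{p3,p5,p6}}
  A12345: {{p1,p6}} {{p3,p6},{p3,p5,p6}}
C dims 10,25,24,11; δ0: rk 9, SNF 1^9; δ1: rk 15, SNF 1^15; δ2: rk 9, SNF 1^9
Ȟ^0: (10−9)−0=1 ⇒ Z
Ȟ^1: (25−15)−9=1 ⇒ Z
Ȟ^2: (24−9)−15=0 ⇒ 0
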